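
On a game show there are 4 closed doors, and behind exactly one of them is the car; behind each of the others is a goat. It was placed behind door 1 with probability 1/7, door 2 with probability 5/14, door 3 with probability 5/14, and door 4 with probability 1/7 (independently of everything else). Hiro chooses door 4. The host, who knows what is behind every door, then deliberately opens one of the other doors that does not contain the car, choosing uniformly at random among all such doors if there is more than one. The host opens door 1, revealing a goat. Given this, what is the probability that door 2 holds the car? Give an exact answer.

15/34

Condition on the true location of the car.
If it is behind door 1 (prior 1/7): the host opened door 1, so this case is ruled out; weight (1/7)·0 = 0.
If it is behind either of doors 2 and 3 (prior 5/14 each): the host has 2 equally likely choices, so probability 1/2; weight (5/14)·(1/2) = 5/28 each.
If it is behind door 4 (prior 1/7): the host has 3 equally likely choices, so probability 1/3; weight (1/7)·(1/3) = 1/21.
The weights sum to 17/42.
So P(the car behind door 2 | the host opened door 1) = (5/28) / (17/42) = 15/34.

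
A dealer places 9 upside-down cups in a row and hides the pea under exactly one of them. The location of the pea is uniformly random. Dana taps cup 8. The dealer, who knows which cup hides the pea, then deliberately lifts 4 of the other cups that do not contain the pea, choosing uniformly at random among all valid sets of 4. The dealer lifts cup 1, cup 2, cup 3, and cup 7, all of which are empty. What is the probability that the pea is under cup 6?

Consider each possible location of the pea in turn.
If it is under any of cups 1, 2, 3, and 7 (prior 1/9 each): that cup was opened and seen not to hold the prize — ruled out; weight (1/9)·0 = 0 each.
If it is under any of cups 4, 5, 6, and 9 (prior 1/9 each): the dealer has 35 equally likely choices, so probability 1/35; weight (1/9)·(1/35) = 1/315 each.
If it is under cup 8 (prior 1/9): the dealer has 70 equally likely choices, so probability 1/70; weight (1/9)·(1/70) = 1/630.
The weights sum to 1/70.
So P(the pea under cup 6 | the dealer opened cup 1, cup 2, cup 3, and cup 7) = (1/315) / (1/70) = 2/9.

2/9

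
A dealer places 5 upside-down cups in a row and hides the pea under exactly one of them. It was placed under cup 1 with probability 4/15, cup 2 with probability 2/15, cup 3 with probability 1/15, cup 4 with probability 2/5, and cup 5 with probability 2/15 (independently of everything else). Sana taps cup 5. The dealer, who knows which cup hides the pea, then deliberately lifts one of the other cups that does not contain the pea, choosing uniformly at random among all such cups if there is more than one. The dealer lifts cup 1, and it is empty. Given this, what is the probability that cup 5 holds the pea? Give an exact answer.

1/7

Consider each possible location of the pea in turn.
If it is under cup 1 (prior 4/15): the dealer opened cup 1, so this case is ruled out; weight (4/15)·0 = 0.
If it is under cup 2 (prior 2/15): the dealer has 3 equally likely choices, so probability 1/3; weight (2/15)·(1/3) = 2/45.
If it is under cup 3 (prior 1/15): the dealer has 3 equally likely choices, so probability 1/3; weight (1/15)·(1/3) = 1/45.
If it is under cup 4 (prior 2/5): the dealer has 3 equally likely choices, so probability 1/3; weight (2/5)·(1/3) = 2/15.
If it is under cup 5 (prior 2/15): the dealer has 4 equally likely choices, so probability 1/4; weight (2/15)·(1/4) = 1/30.
The weights sum to 7/30.
So P(the pea under cup 5 | the dealer opened cup 1) = (1/30) / (7/30) = 1/7.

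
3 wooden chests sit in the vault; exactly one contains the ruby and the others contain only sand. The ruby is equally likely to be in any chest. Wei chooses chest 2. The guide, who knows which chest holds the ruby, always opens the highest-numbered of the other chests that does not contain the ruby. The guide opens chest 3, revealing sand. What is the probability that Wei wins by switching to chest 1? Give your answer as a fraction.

Consider each possible location of the ruby in turn.
If it is in either of chests 1 and 2 (prior 1/3 each): chest 3 is the highest-numbered option available, probability 1; weight (1/3)·1 = 1/3 each.
If it is in chest 3 (prior 1/3): the guide opened chest 3, so this case is ruled out; weight (1/3)·0 = 0.
The weights sum to 2/3.
So P(the ruby in chest 1 | the guide opened chest 3) = (1/3) / (2/3) = 1/2.

1/2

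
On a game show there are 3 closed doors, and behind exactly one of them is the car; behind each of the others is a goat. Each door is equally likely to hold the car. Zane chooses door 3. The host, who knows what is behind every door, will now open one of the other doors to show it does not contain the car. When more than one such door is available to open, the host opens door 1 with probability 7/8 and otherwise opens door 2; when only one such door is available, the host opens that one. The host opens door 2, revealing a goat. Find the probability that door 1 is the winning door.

8/9

Consider each possible location of the car in turn.
If it is behind door 1 (prior 1/3): only door 2 is available, probability 1; weight (1/3)·1 = 1/3.
If it is behind door 2 (prior 1/3): the host opened door 2, so this case is ruled out; weight (1/3)·0 = 0.
If it is behind door 3 (prior 1/3): door 1 is available but not opened, probability 1/8; weight (1/3)·(1/8) = 1/24.
The weights sum to 3/8.
So P(the car behind door 1 | the host opened door 2) = (1/3) / (3/8) = 8/9.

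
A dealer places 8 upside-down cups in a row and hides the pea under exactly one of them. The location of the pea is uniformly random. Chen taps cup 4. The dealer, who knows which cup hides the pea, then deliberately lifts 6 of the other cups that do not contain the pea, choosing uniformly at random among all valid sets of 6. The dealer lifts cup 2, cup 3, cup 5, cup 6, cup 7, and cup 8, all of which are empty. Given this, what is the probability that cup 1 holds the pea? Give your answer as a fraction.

7/8

Condition on the true location of the pea.
If it is under cup 1 (prior 1/8): the dealer has no choice, probability 1; weight (1/8)·1 = 1/8.
If it is under any of cups 2, 3, 5, 6, 7, and 8 (prior 1/8 each): that cup was opened and seen not to hold the prize — ruled out; weight (1/8)·0 = 0 each.
If it is under cup 4 (prior 1/8): the dealer has 7 equally likely choices, so probability 1/7; weight (1/8)·(1/7) = 1/56.
The weights sum to 1/7.
So P(the pea under cup 1 | the dealer opened cup 2, cup 3, cup 5, cup 6, cup 7, and cup 8) = (1/8) / (1/7) = 7/8.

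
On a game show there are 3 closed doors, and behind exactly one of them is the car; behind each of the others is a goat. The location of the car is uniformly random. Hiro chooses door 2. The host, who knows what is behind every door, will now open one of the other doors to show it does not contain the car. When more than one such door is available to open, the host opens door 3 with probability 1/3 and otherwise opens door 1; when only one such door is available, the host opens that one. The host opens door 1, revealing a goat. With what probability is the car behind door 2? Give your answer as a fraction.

2/5

Condition on the true location of the car.
If it is behind door 1 (prior 1/3): the host opened door 1, so this case is ruled out; weight (1/3)·0 = 0.
If it is behind door 2 (prior 1/3): door 3 is available but not opened, probability 2/3; weight (1/3)·(2/3) = 2/9.
If it is behind door 3 (prior 1/3): only door 1 is available, probability 1; weight (1/3)·1 = 1/3.
The weights sum to 5/9.
So P(the car behind door 2 | the host opened door 1) = (2/9) / (5/9) = 2/5.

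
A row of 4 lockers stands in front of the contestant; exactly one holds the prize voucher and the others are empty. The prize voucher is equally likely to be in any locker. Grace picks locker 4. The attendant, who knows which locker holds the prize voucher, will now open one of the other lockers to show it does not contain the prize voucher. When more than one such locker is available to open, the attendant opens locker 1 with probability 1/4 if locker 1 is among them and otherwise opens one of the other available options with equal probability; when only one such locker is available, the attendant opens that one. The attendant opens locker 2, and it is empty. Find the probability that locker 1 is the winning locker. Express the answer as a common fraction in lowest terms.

4/13

Consider each possible location of the prize voucher in turn.
If it is in locker 1 (prior 1/4): locker 1 holds the prize so is unavailable; the attendant chooses uniformly among the 2 others, probability 1/2; weight (1/4)·(1/2) = 1/8.
If it is in locker 2 (prior 1/4): the attendant opened locker 2, so this case is ruled out; weight (1/4)·0 = 0.
If it is in locker 3 (prior 1/4): locker 1 is available but not opened, probability 3/4; weight (1/4)·(3/4) = 3/16.
If it is in locker 4 (prior 1/4): locker 1 is available but not opened; locker 2 gets probability (1 − 1/4)/2 = 3/8; weight (1/4)·(3/8) = 3/32.
The weights sum to 13/32.
So P(the prize voucher in locker 1 | the attendant opened locker 2) = (1/8) / (13/32) = 4/13.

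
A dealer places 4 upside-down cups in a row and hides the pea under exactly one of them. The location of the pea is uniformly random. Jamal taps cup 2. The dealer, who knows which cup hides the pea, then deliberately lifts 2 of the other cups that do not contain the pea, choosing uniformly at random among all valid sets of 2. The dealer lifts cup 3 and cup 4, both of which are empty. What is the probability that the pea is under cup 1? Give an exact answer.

3/4

Condition on the true location of the pea.
If it is under cup 1 (prior 1/4): the dealer has no choice, probability 1; weight (1/4)·1 = 1/4.
If it is under cup 2 (prior 1/4): the dealer has 3 equally likely choices, so probability 1/3; weight (1/4)·(1/3) = 1/12.
If it is under either of cups 3 and 4 (prior 1/4 each): that cup was opened and seen not to hold the prize — ruled out; weight (1/4)·0 = 0 each.
The weights sum to 1/3.
So P(the pea under cup 1 | the dealer opened cup 3 and cup 4) = (1/4) / (1/3) = 3/4.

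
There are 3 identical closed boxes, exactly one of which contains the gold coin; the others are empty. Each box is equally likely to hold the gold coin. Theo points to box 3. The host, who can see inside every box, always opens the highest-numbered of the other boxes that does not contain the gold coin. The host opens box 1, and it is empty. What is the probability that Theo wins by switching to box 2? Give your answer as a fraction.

1

Condition on the true location of the gold coin.
If it is in box 1 (prior 1/3): the host opened box 1, so this case is ruled out; weight (1/3)·0 = 0.
If it is in box 2 (prior 1/3): box 1 is the highest-numbered option available, probability 1; weight (1/3)·1 = 1/3.
If it is in box 3 (prior 1/3): the host would have opened box 2 instead, probability 0; weight (1/3)·0 = 0.
The weights sum to 1/3.
So P(the gold coin in box 2 | the host opened box 1) = (1/3) / (1/3) = 1.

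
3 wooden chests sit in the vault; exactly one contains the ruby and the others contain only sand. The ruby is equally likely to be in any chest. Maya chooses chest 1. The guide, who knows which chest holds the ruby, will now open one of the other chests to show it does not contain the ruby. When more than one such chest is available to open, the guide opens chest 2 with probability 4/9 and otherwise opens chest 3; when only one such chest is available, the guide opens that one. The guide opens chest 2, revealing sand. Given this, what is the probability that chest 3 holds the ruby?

Consider each possible location of the ruby in turn.
If it is in chest 1 (prior 1/3): chest 2 is available, opened with probability 4/9; weight (1/3)·(4/9) = 4/27.
If it is in chest 2 (prior 1/3): the guide opened chest 2, so this case is ruled out; weight (1/3)·0 = 0.
If it is in chest 3 (prior 1/3): only chest 2 is available, probability 1; weight (1/3)·1 = 1/3.
The weights sum to 13/27.
So P(the ruby in chest 3 | the guide opened chest 2) = (1/3) / (13/27) = 9/13.

9/13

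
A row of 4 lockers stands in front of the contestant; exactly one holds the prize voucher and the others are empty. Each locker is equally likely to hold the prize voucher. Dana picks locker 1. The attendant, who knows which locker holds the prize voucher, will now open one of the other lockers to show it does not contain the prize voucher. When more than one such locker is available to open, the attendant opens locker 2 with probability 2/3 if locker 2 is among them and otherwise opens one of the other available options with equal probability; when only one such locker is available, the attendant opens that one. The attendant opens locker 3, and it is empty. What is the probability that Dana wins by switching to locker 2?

1/2

Condition on the true location of the prize voucher.
If it is in locker 1 (prior 1/4): locker 2 is available but not opened; locker 3 gets probability (1 − 2/3)/2 = 1/6; weight (1/4)·(1/6) = 1/24.
If it is in locker 2 (prior 1/4): locker 2 holds the prize so is unavailable; the attendant chooses uniformly among the 2 others, probability 1/2; weight (1/4)·(1/2) = 1/8.
If it is in locker 3 (prior 1/4): the attendant opened locker 3, so this case is ruled out; weight (1/4)·0 = 0.
If it is in locker 4 (prior 1/4): locker 2 is available but not opened, probability 1/3; weight (1/4)·(1/3) = 1/12.
The weights sum to 1/4.
So P(the prize voucher in locker 2 | the attendant opened locker 3) = (1/8) / (1/4) = 1/2.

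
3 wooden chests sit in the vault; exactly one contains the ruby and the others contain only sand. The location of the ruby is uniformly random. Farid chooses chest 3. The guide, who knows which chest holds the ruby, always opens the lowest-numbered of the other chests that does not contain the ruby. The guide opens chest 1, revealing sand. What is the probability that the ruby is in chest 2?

Consider each possible location of the ruby in turn.
If it is in chest 1 (prior 1/3): the guide opened chest 1, so this case is ruled out; weight (1/3)·0 = 0.
If it is in either of chests 2 and 3 (prior 1/3 each): chest 1 is the lowest-numbered option available, probability 1; weight (1/3)·1 = 1/3 each.
The weights sum to 2/3.
So P(the ruby in chest 2 | the guide opened chest 1) = (1/3) / (2/3) = 1/2.

1/2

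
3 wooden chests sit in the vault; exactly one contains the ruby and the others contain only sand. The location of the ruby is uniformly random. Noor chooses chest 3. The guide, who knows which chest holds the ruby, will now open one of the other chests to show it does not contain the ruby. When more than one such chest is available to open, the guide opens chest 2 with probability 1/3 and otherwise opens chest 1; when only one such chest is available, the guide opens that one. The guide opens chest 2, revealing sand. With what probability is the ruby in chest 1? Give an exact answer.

3/4

Consider each possible location of the ruby in turn.
If it is in chest 1 (prior 1/3): only chest 2 is available, probability 1; weight (1/3)·1 = 1/3.
If it is in chest 2 (prior 1/3): the guide opened chest 2, so this case is ruled out; weight (1/3)·0 = 0.
If it is in chest 3 (prior 1/3): chest 2 is available, opened with probability 1/3; weight (1/3)·(1/3) = 1/9.
The weights sum to 4/9.
So P(the ruby in chest 1 | the guide opened chest 2) = (1/3) / (4/9) = 3/4.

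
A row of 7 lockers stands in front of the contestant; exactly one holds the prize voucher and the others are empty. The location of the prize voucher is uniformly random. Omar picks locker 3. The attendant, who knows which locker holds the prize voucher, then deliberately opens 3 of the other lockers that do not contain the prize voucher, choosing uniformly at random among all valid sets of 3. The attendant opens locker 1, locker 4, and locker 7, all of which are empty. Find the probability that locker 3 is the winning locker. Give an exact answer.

1/7

Apply Bayes' rule, conditioning on where the prize voucher actually is.
If it is in any of lockers 1, 4, and 7 (prior 1/7 each): that locker was opened and seen not to hold the prize — ruled out; weight (1/7)·0 = 0 each.
If it is in any of lockers 2, 5, and 6 (prior 1/7 each): the attendant has 10 equally likely choices, so probability 1/10; weight (1/7)·(1/10) = 1/70 each.
If it is in locker 3 (prior 1/7): the attendant has 20 equally likely choices, so probability 1/20; weight (1/7)·(1/20) = 1/140.
The weights sum to 1/20.
So P(the prize voucher in locker 3 | the attendant opened locker 1, locker 4, and locker 7) = (1/140) / (1/20) = 1/7.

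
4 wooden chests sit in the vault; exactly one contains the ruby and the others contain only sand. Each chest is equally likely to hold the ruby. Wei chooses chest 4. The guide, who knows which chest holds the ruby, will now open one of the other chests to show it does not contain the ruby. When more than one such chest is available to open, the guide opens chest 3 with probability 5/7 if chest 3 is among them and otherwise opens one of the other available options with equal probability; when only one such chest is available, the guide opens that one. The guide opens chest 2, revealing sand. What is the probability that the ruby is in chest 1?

Condition on the true location of the ruby.
If it is in chest 1 (prior 1/4): chest 3 is available but not opened, probability 2/7; weight (1/4)·(2/7) = 1/14.
If it is in chest 2 (prior 1/4): the guide opened chest 2, so this case is ruled out; weight (1/4)·0 = 0.
If it is in chest 3 (prior 1/4): chest 3 holds the prize so is unavailable; the guide chooses uniformly among the 2 others, probability 1/2; weight (1/4)·(1/2) = 1/8.
If it is in chest 4 (prior 1/4): chest 3 is available but not opened; chest 2 gets probability (1 − 5/7)/2 = 1/7; weight (1/4)·(1/7) = 1/28.
The weights sum to 13/56.
So P(the ruby in chest 1 | the guide opened chest 2) = (1/14) / (13/56) = 4/13.

4/13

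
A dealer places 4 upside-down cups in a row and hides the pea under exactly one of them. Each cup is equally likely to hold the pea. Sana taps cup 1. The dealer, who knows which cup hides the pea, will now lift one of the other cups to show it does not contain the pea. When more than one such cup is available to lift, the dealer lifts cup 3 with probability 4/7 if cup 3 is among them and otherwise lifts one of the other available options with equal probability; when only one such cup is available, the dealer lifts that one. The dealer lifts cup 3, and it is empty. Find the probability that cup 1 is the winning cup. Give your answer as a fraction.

1/3

Condition on the true location of the pea.
If it is under any of cups 1, 2, and 4 (prior 1/4 each): cup 3 is available, opened with probability 4/7; weight (1/4)·(4/7) = 1/7 each.
If it is under cup 3 (prior 1/4): the dealer opened cup 3, so this case is ruled out; weight (1/4)·0 = 0.
The weights sum to 3/7.
So P(the pea under cup 1 | the dealer opened cup 3) = (1/7) / (3/7) = 1/3.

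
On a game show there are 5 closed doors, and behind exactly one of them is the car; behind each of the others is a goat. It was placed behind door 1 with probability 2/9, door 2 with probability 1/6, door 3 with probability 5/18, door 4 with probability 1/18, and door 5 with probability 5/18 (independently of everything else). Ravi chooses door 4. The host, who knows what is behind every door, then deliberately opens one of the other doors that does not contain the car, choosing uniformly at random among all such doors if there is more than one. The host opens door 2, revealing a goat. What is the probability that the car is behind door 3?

Consider each possible location of the car in turn.
If it is behind door 1 (prior 2/9): the host has 3 equally likely choices, so probability 1/3; weight (2/9)·(1/3) = 2/27.
If it is behind door 2 (prior 1/6): the host opened door 2, so this case is ruled out; weight (1/6)·0 = 0.
If it is behind either of doors 3 and 5 (prior 5/18 each): the host has 3 equally likely choices, so probability 1/3; weight (5/18)·(1/3) = 5/54 each.
If it is behind door 4 (prior 1/18): the host has 4 equally likely choices, so probability 1/4; weight (1/18)·(1/4) = 1/72.
The weights sum to 59/216.
So P(the car behind door 3 | the host opened door 2) = (5/54) / (59/216) = 20/59.

20/59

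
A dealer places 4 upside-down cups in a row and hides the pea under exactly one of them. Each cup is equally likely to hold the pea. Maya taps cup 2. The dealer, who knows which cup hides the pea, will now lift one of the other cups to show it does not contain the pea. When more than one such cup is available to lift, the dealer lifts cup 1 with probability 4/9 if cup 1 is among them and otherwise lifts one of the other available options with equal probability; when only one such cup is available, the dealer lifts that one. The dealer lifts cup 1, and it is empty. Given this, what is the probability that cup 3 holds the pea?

1/3

Condition on the true location of the pea.
If it is under cup 1 (prior 1/4): the dealer opened cup 1, so this case is ruled out; weight (1/4)·0 = 0.
If it is under any of cups 2, 3, and 4 (prior 1/4 each): cup 1 is available, opened with probability 4/9; weight (1/4)·(4/9) = 1/9 each.
The weights sum to 1/3.
So P(the pea under cup 3 | the dealer opened cup 1) = (1/9) / (1/3) = 1/3.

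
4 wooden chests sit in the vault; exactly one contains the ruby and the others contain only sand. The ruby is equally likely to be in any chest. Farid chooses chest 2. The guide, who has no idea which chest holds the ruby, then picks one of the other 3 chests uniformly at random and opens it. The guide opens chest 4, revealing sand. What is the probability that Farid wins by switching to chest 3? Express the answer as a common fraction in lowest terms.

1/3

Because the guide chose which chest to open without knowing where the ruby is, the choice is independent of the prize location. Learning that chest 4 does not hold the ruby simply rules out that one location and leaves the remaining 3 chests still equally likely by symmetry.
So P(the ruby in chest 3) = 1/3.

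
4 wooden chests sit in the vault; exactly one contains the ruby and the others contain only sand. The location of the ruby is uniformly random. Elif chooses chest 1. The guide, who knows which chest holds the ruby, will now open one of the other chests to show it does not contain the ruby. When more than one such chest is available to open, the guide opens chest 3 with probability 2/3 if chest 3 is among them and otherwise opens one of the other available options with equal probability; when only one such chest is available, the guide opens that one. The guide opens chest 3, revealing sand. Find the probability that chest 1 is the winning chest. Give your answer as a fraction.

1/3

Apply Bayes' rule, conditioning on where the ruby actually is.
If it is in any of chests 1, 2, and 4 (prior 1/4 each): chest 3 is available, opened with probability 2/3; weight (1/4)·(2/3) = 1/6 each.
If it is in chest 3 (prior 1/4): the guide opened chest 3, so this case is ruled out; weight (1/4)·0 = 0.
The weights sum to 1/2.
So P(the ruby in chest 1 | the guide opened chest 3) = (1/6) / (1/2) = 1/3.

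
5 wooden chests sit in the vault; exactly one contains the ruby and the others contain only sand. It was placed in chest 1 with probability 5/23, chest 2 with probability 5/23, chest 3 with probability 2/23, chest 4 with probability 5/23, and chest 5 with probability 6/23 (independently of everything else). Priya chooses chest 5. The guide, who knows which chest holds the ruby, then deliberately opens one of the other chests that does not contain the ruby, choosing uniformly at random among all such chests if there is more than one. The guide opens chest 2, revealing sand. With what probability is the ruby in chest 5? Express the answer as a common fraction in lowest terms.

3/11

Consider each possible location of the ruby in turn.
If it is in either of chests 1 and 4 (prior 5/23 each): the guide has 3 equally likely choices, so probability 1/3; weight (5/23)·(1/3) = 5/69 each.
If it is in chest 2 (prior 5/23): the guide opened chest 2, so this case is ruled out; weight (5/23)·0 = 0.
If it is in chest 3 (prior 2/23): the guide has 3 equally likely choices, so probability 1/3; weight (2/23)·(1/3) = 2/69.
If it is in chest 5 (prior 6/23): the guide has 4 equally likely choices, so probability 1/4; weight (6/23)·(1/4) = 3/46.
The weights sum to 11/46.
So P(the ruby in chest 5 | the guide opened chest 2) = (3/46) / (11/46) = 3/11.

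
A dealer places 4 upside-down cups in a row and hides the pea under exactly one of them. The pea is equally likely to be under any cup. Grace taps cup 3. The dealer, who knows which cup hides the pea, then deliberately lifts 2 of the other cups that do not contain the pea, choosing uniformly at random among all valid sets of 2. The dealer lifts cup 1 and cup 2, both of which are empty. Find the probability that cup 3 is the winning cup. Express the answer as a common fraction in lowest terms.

Apply Bayes' rule, conditioning on where the pea actually is.
If it is under either of cups 1 and 2 (prior 1/4 each): that cup was opened and seen not to hold the prize — ruled out; weight (1/4)·0 = 0 each.
If it is under cup 3 (prior 1/4): the dealer has 3 equally likely choices, so probability 1/3; weight (1/4)·(1/3) = 1/12.
If it is under cup 4 (prior 1/4): the dealer has no choice, probability 1; weight (1/4)·1 = 1/4.
The weights sum to 1/3.
So P(the pea under cup 3 | the dealer opened cup 1 and cup 2) = (1/12) / (1/3) = 1/4.

1/4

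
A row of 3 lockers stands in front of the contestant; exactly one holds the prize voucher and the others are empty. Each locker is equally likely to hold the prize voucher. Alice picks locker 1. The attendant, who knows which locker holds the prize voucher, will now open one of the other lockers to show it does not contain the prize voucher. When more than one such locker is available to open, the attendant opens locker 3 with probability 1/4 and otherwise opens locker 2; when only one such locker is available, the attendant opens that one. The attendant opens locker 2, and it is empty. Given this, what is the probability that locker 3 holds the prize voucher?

4/7

Condition on the true location of the prize voucher.
If it is in locker 1 (prior 1/3): locker 3 is available but not opened, probability 3/4; weight (1/3)·(3/4) = 1/4.
If it is in locker 2 (prior 1/3): the attendant opened locker 2, so this case is ruled out; weight (1/3)·0 = 0.
If it is in locker 3 (prior 1/3): only locker 2 is available, probability 1; weight (1/3)·1 = 1/3.
The weights sum to 7/12.
So P(the prize voucher in locker 3 | the attendant opened locker 2) = (1/3) / (7/12) = 4/7.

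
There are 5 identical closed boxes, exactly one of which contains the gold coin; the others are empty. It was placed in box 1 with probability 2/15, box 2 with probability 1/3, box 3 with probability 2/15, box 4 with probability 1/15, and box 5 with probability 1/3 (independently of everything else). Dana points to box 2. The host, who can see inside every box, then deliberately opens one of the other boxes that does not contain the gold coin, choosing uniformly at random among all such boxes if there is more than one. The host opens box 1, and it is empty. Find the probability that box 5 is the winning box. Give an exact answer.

20/47

Apply Bayes' rule, conditioning on where the gold coin actually is.
If it is in box 1 (prior 2/15): the host opened box 1, so this case is ruled out; weight (2/15)·0 = 0.
If it is in box 2 (prior 1/3): the host has 4 equally likely choices, so probability 1/4; weight (1/3)·(1/4) = 1/12.
If it is in box 3 (prior 2/15): the host has 3 equally likely choices, so probability 1/3; weight (2/15)·(1/3) = 2/45.
If it is in box 4 (prior 1/15): the host has 3 equally likely choices, so probability 1/3; weight (1/15)·(1/3) = 1/45.
If it is in box 5 (prior 1/3): the host has 3 equally likely choices, so probability 1/3; weight (1/3)·(1/3) = 1/9.
The weights sum to 47/180.
So P(the gold coin in box 5 | the host opened box 1) = (1/9) / (47/180) = 20/47.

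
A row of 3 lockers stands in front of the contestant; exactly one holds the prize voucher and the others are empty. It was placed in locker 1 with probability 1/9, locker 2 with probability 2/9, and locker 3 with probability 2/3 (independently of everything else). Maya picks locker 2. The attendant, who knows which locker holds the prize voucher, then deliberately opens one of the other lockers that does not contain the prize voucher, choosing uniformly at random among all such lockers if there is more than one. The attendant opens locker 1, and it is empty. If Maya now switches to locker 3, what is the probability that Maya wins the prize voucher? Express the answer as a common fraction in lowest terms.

Condition on the true location of the prize voucher.
If it is in locker 1 (prior 1/9): the attendant opened locker 1, so this case is ruled out; weight (1/9)·0 = 0.
If it is in locker 2 (prior 2/9): the attendant has 2 equally likely choices, so probability 1/2; weight (2/9)·(1/2) = 1/9.
If it is in locker 3 (prior 2/3): the attendant has no choice, probability 1; weight (2/3)·1 = 2/3.
The weights sum to 7/9.
So P(the prize voucher in locker 3 | the attendant opened locker 1) = (2/3) / (7/9) = 6/7.

6/7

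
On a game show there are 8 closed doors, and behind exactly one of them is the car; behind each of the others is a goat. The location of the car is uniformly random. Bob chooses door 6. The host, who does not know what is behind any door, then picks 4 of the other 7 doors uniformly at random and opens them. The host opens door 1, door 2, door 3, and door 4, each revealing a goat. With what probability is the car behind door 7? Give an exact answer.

1/4

Consider each possible location of the car in turn.
If it is behind any of doors 1, 2, 3, and 4 (prior 1/8 each): that door was opened and seen not to hold the prize — ruled out; weight (1/8)·0 = 0 each.
If it is behind any of doors 5, 6, 7, and 8 (prior 1/8 each): the host picks exactly this set with probability 1/35 regardless, and none is the prize; weight (1/8)·(1/35) = 1/280 each.
The weights sum to 1/70.
So P(the car behind door 7 | the host opened door 1, door 2, door 3, and door 4) = (1/280) / (1/70) = 1/4.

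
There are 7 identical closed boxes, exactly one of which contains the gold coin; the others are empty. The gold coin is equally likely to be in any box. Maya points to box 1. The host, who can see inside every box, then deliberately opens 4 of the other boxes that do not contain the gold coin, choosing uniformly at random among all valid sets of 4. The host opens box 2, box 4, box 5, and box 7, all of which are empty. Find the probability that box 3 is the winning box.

Condition on the true location of the gold coin.
If it is in box 1 (prior 1/7): the host has 15 equally likely choices, so probability 1/15; weight (1/7)·(1/15) = 1/105.
If it is in any of boxes 2, 4, 5, and 7 (prior 1/7 each): that box was opened and seen not to hold the prize — ruled out; weight (1/7)·0 = 0 each.
If it is in either of boxes 3 and 6 (prior 1/7 each): the host has 5 equally likely choices, so probability 1/5; weight (1/7)·(1/5) = 1/35 each.
The weights sum to 1/15.
So P(the gold coin in box 3 | the host opened box 2, box 4, box 5, and box 7) = (1/35) / (1/15) = 3/7.

3/7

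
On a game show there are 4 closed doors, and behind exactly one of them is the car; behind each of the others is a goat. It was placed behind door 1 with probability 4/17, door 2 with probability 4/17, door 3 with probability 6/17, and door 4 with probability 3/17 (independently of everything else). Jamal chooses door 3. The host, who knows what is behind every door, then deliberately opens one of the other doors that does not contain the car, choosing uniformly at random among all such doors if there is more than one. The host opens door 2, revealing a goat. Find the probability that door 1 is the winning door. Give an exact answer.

Condition on the true location of the car.
If it is behind door 1 (prior 4/17): the host has 2 equally likely choices, so probability 1/2; weight (4/17)·(1/2) = 2/17.
If it is behind door 2 (prior 4/17): the host opened door 2, so this case is ruled out; weight (4/17)·0 = 0.
If it is behind door 3 (prior 6/17): the host has 3 equally likely choices, so probability 1/3; weight (6/17)·(1/3) = 2/17.
If it is behind door 4 (prior 3/17): the host has 2 equally likely choices, so probability 1/2; weight (3/17)·(1/2) = 3/34.
The weights sum to 11/34.
So P(the car behind door 1 | the host opened door 2) = (2/17) / (11/34) = 4/11.

4/11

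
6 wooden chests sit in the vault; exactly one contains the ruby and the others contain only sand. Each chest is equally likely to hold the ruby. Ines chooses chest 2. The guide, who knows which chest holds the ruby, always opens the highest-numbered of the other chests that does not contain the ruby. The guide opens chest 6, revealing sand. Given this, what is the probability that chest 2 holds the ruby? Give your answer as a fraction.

1/5

Condition on the true location of the ruby.
If it is in any of chests 1, 2, 3, 4, and 5 (prior 1/6 each): chest 6 is the highest-numbered option available, probability 1; weight (1/6)·1 = 1/6 each.
If it is in chest 6 (prior 1/6): the guide opened chest 6, so this case is ruled out; weight (1/6)·0 = 0.
The weights sum to 5/6.
So P(the ruby in chest 2 | the guide opened chest 6) = (1/6) / (5/6) = 1/5.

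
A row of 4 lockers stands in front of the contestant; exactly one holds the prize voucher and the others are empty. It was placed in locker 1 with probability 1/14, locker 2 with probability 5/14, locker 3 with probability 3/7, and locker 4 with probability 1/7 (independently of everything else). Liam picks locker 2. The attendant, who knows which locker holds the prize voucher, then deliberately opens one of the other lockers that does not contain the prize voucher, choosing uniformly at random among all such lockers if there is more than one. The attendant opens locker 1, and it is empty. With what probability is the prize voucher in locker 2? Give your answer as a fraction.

Consider each possible location of the prize voucher in turn.
If it is in locker 1 (prior 1/14): the attendant opened locker 1, so this case is ruled out; weight (1/14)·0 = 0.
If it is in locker 2 (prior 5/14): the attendant has 3 equally likely choices, so probability 1/3; weight (5/14)·(1/3) = 5/42.
If it is in locker 3 (prior 3/7): the attendant has 2 equally likely choices, so probability 1/2; weight (3/7)·(1/2) = 3/14.
If it is in locker 4 (prior 1/7): the attendant has 2 equally likely choices, so probability 1/2; weight (1/7)·(1/2) = 1/14.
The weights sum to 17/42.
So P(the prize voucher in locker 2 | the attendant opened locker 1) = (5/42) / (17/42) = 5/17.

5/17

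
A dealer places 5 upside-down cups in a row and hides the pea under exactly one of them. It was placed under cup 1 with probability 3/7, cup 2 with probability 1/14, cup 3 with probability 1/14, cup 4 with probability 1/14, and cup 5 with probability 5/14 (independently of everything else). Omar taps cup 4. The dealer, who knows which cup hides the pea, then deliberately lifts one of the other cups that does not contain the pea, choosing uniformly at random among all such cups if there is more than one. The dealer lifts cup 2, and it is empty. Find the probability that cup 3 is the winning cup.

4/51

Consider each possible location of the pea in turn.
If it is under cup 1 (prior 3/7): the dealer has 3 equally likely choices, so probability 1/3; weight (3/7)·(1/3) = 1/7.
If it is under cup 2 (prior 1/14): the dealer opened cup 2, so this case is ruled out; weight (1/14)·0 = 0.
If it is under cup 3 (prior 1/14): the dealer has 3 equally likely choices, so probability 1/3; weight (1/14)·(1/3) = 1/42.
If it is under cup 4 (prior 1/14): the dealer has 4 equally likely choices, so probability 1/4; weight (1/14)·(1/4) = 1/56.
If it is under cup 5 (prior 5/14): the dealer has 3 equally likely choices, so probability 1/3; weight (5/14)·(1/3) = 5/42.
The weights sum to 17/56.
So P(the pea under cup 3 | the dealer opened cup 2) = (1/42) / (17/56) = 4/51.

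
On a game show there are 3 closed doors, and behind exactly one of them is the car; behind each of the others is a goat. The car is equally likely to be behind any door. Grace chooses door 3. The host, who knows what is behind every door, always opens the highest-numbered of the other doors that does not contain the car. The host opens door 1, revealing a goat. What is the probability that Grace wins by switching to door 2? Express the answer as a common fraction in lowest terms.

1

Apply Bayes' rule, conditioning on where the car actually is.
If it is behind door 1 (prior 1/3): the host opened door 1, so this case is ruled out; weight (1/3)·0 = 0.
If it is behind door 2 (prior 1/3): door 1 is the highest-numbered option available, probability 1; weight (1/3)·1 = 1/3.
If it is behind door 3 (prior 1/3): the host would have opened door 2 instead, probability 0; weight (1/3)·0 = 0.
The weights sum to 1/3.
So P(the car behind door 2 | the host opened door 1) = (1/3) / (1/3) = 1.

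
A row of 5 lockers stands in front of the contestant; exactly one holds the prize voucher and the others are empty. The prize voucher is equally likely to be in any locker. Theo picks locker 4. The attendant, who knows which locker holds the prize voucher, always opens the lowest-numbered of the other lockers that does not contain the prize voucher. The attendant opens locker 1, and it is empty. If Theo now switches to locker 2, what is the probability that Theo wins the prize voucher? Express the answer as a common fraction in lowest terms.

1/4

Consider each possible location of the prize voucher in turn.
If it is in locker 1 (prior 1/5): the attendant opened locker 1, so this case is ruled out; weight (1/5)·0 = 0.
If it is in any of lockers 2, 3, 4, and 5 (prior 1/5 each): locker 1 is the lowest-numbered option available, probability 1; weight (1/5)·1 = 1/5 each.
The weights sum to 4/5.
So P(the prize voucher in locker 2 | the attendant opened locker 1) = (1/5) / (4/5) = 1/4.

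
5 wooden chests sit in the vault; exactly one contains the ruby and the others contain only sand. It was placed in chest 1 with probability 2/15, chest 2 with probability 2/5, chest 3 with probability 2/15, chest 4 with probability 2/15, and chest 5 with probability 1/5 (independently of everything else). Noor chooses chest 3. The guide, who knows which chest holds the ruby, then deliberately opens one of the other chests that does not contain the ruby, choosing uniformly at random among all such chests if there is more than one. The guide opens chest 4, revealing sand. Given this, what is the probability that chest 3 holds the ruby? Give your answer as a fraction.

Apply Bayes' rule, conditioning on where the ruby actually is.
If it is in chest 1 (prior 2/15): the guide has 3 equally likely choices, so probability 1/3; weight (2/15)·(1/3) = 2/45.
If it is in chest 2 (prior 2/5): the guide has 3 equally likely choices, so probability 1/3; weight (2/5)·(1/3) = 2/15.
If it is in chest 3 (prior 2/15): the guide has 4 equally likely choices, so probability 1/4; weight (2/15)·(1/4) = 1/30.
If it is in chest 4 (prior 2/15): the guide opened chest 4, so this case is ruled out; weight (2/15)·0 = 0.
If it is in chest 5 (prior 1/5): the guide has 3 equally likely choices, so probability 1/3; weight (1/5)·(1/3) = 1/15.
The weights sum to 5/18.
So P(the ruby in chest 3 | the guide opened chest 4) = (1/30) / (5/18) = 3/25.

3/25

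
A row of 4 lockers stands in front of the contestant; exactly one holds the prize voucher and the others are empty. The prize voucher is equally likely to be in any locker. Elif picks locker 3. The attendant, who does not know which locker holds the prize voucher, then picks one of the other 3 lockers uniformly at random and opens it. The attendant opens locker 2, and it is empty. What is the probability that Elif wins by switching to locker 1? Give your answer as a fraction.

Because the attendant chose which locker to open without knowing where the prize voucher is, the choice is independent of the prize location. Learning that locker 2 does not hold the prize voucher simply rules out that one location and leaves the remaining 3 lockers still equally likely by symmetry.
So P(the prize voucher in locker 1) = 1/3.

1/3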